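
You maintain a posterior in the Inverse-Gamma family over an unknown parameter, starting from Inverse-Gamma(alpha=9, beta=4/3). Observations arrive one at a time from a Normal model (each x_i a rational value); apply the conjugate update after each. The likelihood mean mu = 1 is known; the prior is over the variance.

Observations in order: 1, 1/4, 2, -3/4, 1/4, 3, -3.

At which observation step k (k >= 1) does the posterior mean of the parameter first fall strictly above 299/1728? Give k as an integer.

obs 1: x=1 → posterior Inverse-Gamma(19/2, 4/3)
obs 2: x=1/4 → posterior Inverse-Gamma(10, 155/96)
obs 3: x=2 → posterior Inverse-Gamma(21/2, 203/96)
obs 4: x=-3/4 → posterior Inverse-Gamma(11, 175/48)
obs 5: x=1/4 → posterior Inverse-Gamma(23/2, 377/96)
obs 6: x=3 → posterior Inverse-Gamma(12, 569/96)
obs 7: x=-3 → posterior Inverse-Gamma(25/2, 1337/96)

k = 2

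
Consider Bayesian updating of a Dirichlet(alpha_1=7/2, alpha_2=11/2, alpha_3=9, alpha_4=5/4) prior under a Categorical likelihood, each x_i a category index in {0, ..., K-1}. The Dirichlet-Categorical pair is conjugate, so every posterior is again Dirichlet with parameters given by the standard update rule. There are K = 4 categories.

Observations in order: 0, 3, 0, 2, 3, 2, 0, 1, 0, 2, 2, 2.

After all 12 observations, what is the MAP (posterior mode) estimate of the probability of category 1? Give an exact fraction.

obs 1: x=0 → posterior Dirichlet(9/2, 11/2, 9, 5/4)
obs 2: x=3 → posterior Dirichlet(9/2, 11/2, 9, 9/4)
obs 3: x=0 → posterior Dirichlet(11/2, 11/2, 9, 9/4)
obs 4: x=2 → posterior Dirichlet(11/2, 11/2, 10, 9/4)
obs 5: x=3 → posterior Dirichlet(11/2, 11/2, 10, 13/4)
obs 6: x=2 → posterior Dirichlet(11/2, 11/2, 11, 13/4)
obs 7: x=0 → posterior Dirichlet(13/2, 11/2, 11, 13/4)
obs 8: x=1 → posterior Dirichlet(13/2, 13/2, 11, 13/4)
obs 9: x=0 → posterior Dirichlet(15/2, 13/2, 11, 13/4)
obs 10: x=2 → posterior Dirichlet(15/2, 13/2, 12, 13/4)
obs 11: x=2 → posterior Dirichlet(15/2, 13/2, 13, 13/4)
obs 12: x=2 → posterior Dirichlet(15/2, 13/2, 14, 13/4)

22/109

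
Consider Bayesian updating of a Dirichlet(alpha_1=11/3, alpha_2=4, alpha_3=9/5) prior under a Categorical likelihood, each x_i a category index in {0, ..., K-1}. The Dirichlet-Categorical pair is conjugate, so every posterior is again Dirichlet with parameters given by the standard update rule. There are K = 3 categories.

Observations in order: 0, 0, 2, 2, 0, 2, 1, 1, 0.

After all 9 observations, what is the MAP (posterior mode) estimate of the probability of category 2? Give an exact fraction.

obs 1: x=0 → posterior Dirichlet(14/3, 4, 9/5)
obs 2: x=0 → posterior Dirichlet(17/3, 4, 9/5)
obs 3: x=2 → posterior Dirichlet(17/3, 4, 14/5)
obs 4: x=2 → posterior Dirichlet(17/3, 4, 19/5)
obs 5: x=0 → posterior Dirichlet(20/3, 4, 19/5)
obs 6: x=2 → posterior Dirichlet(20/3, 4, 24/5)
obs 7: x=1 → posterior Dirichlet(20/3, 5, 24/5)
obs 8: x=1 → posterior Dirichlet(20/3, 6, 24/5)
obs 9: x=0 → posterior Dirichlet(23/3, 6, 24/5)

57/232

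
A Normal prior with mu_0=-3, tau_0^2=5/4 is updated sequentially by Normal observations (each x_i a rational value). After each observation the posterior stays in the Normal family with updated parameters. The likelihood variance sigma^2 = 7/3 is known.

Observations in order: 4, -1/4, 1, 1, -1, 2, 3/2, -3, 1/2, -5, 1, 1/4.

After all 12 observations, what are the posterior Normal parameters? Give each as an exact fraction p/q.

mu_0=-27/104, tau_0^2=35/208

obs 1: x=4 → posterior Normal(-24/43, 35/43)
obs 2: x=-1/4 → posterior Normal(-111/232, 35/58)
obs 3: x=1 → posterior Normal(-51/292, 35/73)
obs 4: x=1 → posterior Normal(9/352, 35/88)
obs 5: x=-1 → posterior Normal(-51/412, 35/103)
obs 6: x=2 → posterior Normal(69/472, 35/118)
obs 7: x=3/2 → posterior Normal(159/532, 5/19)
obs 8: x=-3 → posterior Normal(-21/592, 35/148)
obs 9: x=1/2 → posterior Normal(9/652, 35/163)
obs 10: x=-5 → posterior Normal(-291/712, 35/178)
obs 11: x=1 → posterior Normal(-231/772, 35/193)
obs 12: x=1/4 → posterior Normal(-27/104, 35/208)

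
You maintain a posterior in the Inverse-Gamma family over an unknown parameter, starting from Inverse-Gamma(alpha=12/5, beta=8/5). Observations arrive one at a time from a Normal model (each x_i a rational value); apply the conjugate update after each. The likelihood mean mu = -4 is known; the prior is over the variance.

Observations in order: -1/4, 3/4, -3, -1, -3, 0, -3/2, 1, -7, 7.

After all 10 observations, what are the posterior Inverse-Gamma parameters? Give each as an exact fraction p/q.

alpha=37/5, beta=9123/80

obs 1: x=-1/4 → posterior Inverse-Gamma(29/10, 1381/160)
obs 2: x=3/4 → posterior Inverse-Gamma(17/5, 1593/80)
obs 3: x=-3 → posterior Inverse-Gamma(39/10, 1633/80)
obs 4: x=-1 → posterior Inverse-Gamma(22/5, 1993/80)
obs 5: x=-3 → posterior Inverse-Gamma(49/10, 2033/80)
obs 6: x=0 → posterior Inverse-Gamma(27/5, 2673/80)
obs 7: x=-3/2 → posterior Inverse-Gamma(59/10, 2923/80)
obs 8: x=1 → posterior Inverse-Gamma(32/5, 3923/80)
obs 9: x=-7 → posterior Inverse-Gamma(69/10, 4283/80)
obs 10: x=7 → posterior Inverse-Gamma(37/5, 9123/80)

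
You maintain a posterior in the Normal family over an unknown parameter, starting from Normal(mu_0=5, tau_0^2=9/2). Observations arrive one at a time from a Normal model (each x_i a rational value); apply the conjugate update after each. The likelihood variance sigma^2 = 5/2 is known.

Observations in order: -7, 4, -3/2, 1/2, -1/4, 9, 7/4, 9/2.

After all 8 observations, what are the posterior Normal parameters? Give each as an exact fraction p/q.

obs 1: x=-7 → posterior Normal(-19/7, 45/28)
obs 2: x=4 → posterior Normal(-2/23, 45/46)
obs 3: x=-3/2 → posterior Normal(-31/64, 45/64)
obs 4: x=1/2 → posterior Normal(-11/41, 45/82)
obs 5: x=-1/4 → posterior Normal(-53/200, 9/20)
obs 6: x=9 → posterior Normal(271/236, 45/118)
obs 7: x=7/4 → posterior Normal(167/136, 45/136)
obs 8: x=9/2 → posterior Normal(124/77, 45/154)

mu_0=124/77, tau_0^2=45/154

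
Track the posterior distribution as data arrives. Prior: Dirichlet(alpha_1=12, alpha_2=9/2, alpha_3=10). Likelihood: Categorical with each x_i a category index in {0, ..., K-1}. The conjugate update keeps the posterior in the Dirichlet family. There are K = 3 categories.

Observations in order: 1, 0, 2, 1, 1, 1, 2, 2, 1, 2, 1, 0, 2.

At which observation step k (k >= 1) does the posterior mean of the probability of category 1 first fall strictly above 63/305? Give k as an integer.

k = 4

obs 1: x=1 → posterior Dirichlet(12, 11/2, 10)
obs 2: x=0 → posterior Dirichlet(13, 11/2, 10)
obs 3: x=2 → posterior Dirichlet(13, 11/2, 11)
obs 4: x=1 → posterior Dirichlet(13, 13/2, 11)
obs 5: x=1 → posterior Dirichlet(13, 15/2, 11)
obs 6: x=1 → posterior Dirichlet(13, 17/2, 11)
obs 7: x=2 → posterior Dirichlet(13, 17/2, 12)
obs 8: x=2 → posterior Dirichlet(13, 17/2, 13)
obs 9: x=1 → posterior Dirichlet(13, 19/2, 13)
obs 10: x=2 → posterior Dirichlet(13, 19/2, 14)
obs 11: x=1 → posterior Dirichlet(13, 21/2, 14)
obs 12: x=0 → posterior Dirichlet(14, 21/2, 14)
obs 13: x=2 → posterior Dirichlet(14, 21/2, 15)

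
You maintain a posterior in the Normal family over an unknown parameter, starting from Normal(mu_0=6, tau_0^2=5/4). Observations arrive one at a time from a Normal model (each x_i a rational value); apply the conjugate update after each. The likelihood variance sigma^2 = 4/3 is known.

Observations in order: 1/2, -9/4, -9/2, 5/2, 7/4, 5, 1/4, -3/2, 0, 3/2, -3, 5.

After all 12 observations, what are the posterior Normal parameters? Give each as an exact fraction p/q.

obs 1: x=1/2 → posterior Normal(207/62, 20/31)
obs 2: x=-9/4 → posterior Normal(279/184, 10/23)
obs 3: x=-9/2 → posterior Normal(9/244, 20/61)
obs 4: x=5/2 → posterior Normal(159/304, 5/19)
obs 5: x=7/4 → posterior Normal(66/91, 20/91)
obs 6: x=5 → posterior Normal(141/106, 10/53)
obs 7: x=1/4 → posterior Normal(579/484, 20/121)
obs 8: x=-3/2 → posterior Normal(489/544, 5/34)
obs 9: x=0 → posterior Normal(489/604, 20/151)
obs 10: x=3/2 → posterior Normal(579/664, 10/83)
obs 11: x=-3 → posterior Normal(399/724, 20/181)
obs 12: x=5 → posterior Normal(699/784, 5/49)

mu_0=699/784, tau_0^2=5/49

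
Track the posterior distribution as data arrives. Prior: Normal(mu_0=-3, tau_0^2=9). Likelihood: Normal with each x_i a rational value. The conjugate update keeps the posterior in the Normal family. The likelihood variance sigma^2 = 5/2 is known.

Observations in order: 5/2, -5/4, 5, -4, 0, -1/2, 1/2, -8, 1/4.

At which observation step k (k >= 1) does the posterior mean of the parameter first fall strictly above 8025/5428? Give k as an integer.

obs 1: x=5/2 → posterior Normal(30/23, 45/23)
obs 2: x=-5/4 → posterior Normal(15/82, 45/41)
obs 3: x=5 → posterior Normal(195/118, 45/59)
obs 4: x=-4 → posterior Normal(51/154, 45/77)
obs 5: x=0 → posterior Normal(51/190, 9/19)
obs 6: x=-1/2 → posterior Normal(33/226, 45/113)
obs 7: x=1/2 → posterior Normal(51/262, 45/131)
obs 8: x=-8 → posterior Normal(-237/298, 45/149)
obs 9: x=1/4 → posterior Normal(-114/167, 45/167)

k = 3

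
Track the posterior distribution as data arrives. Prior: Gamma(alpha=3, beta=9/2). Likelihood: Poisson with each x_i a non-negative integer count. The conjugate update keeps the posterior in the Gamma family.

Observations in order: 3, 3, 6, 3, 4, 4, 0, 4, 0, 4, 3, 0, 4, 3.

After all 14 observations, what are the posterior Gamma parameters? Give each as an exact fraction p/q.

alpha=44, beta=37/2

obs 1: x=3 → posterior Gamma(6, 11/2)
obs 2: x=3 → posterior Gamma(9, 13/2)
obs 3: x=6 → posterior Gamma(15, 15/2)
obs 4: x=3 → posterior Gamma(18, 17/2)
obs 5: x=4 → posterior Gamma(22, 19/2)
obs 6: x=4 → posterior Gamma(26, 21/2)
obs 7: x=0 → posterior Gamma(26, 23/2)
obs 8: x=4 → posterior Gamma(30, 25/2)
obs 9: x=0 → posterior Gamma(30, 27/2)
obs 10: x=4 → posterior Gamma(34, 29/2)
obs 11: x=3 → posterior Gamma(37, 31/2)
obs 12: x=0 → posterior Gamma(37, 33/2)
obs 13: x=4 → posterior Gamma(41, 35/2)
obs 14: x=3 → posterior Gamma(44, 37/2)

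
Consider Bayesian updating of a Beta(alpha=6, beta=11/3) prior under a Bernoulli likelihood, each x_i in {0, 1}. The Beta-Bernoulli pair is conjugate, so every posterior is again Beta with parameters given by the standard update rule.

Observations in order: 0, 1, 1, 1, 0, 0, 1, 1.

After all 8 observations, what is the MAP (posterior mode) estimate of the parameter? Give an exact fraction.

obs 1: x=0 → posterior Beta(6, 14/3)
obs 2: x=1 → posterior Beta(7, 14/3)
obs 3: x=1 → posterior Beta(8, 14/3)
obs 4: x=1 → posterior Beta(9, 14/3)
obs 5: x=0 → posterior Beta(9, 17/3)
obs 6: x=0 → posterior Beta(9, 20/3)
obs 7: x=1 → posterior Beta(10, 20/3)
obs 8: x=1 → posterior Beta(11, 20/3)

30/47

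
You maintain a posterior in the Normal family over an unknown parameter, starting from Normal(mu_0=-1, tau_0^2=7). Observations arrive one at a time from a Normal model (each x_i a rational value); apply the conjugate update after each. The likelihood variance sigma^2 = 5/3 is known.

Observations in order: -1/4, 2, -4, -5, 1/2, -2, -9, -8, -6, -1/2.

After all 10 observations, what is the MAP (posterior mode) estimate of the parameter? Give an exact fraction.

obs 1: x=-1/4 → posterior Normal(-41/104, 35/26)
obs 2: x=2 → posterior Normal(127/188, 35/47)
obs 3: x=-4 → posterior Normal(-209/272, 35/68)
obs 4: x=-5 → posterior Normal(-629/356, 35/89)
obs 5: x=1/2 → posterior Normal(-587/440, 7/22)
obs 6: x=-2 → posterior Normal(-755/524, 35/131)
obs 7: x=-9 → posterior Normal(-1511/608, 35/152)
obs 8: x=-8 → posterior Normal(-2183/692, 35/173)
obs 9: x=-6 → posterior Normal(-2687/776, 35/194)
obs 10: x=-1/2 → posterior Normal(-2729/860, 7/43)

-2729/860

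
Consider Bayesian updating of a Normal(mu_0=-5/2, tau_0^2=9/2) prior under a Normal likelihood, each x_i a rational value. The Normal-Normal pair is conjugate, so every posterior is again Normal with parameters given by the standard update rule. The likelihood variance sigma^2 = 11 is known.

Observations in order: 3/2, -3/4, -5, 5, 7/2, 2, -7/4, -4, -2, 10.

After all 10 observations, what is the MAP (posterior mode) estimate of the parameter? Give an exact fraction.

obs 1: x=3/2 → posterior Normal(-83/62, 99/31)
obs 2: x=-3/4 → posterior Normal(-193/160, 99/40)
obs 3: x=-5 → posterior Normal(-373/196, 99/49)
obs 4: x=5 → posterior Normal(-193/232, 99/58)
obs 5: x=7/2 → posterior Normal(-1/4, 99/67)
obs 6: x=2 → posterior Normal(5/304, 99/76)
obs 7: x=-7/4 → posterior Normal(-29/170, 99/85)
obs 8: x=-4 → posterior Normal(-101/188, 99/94)
obs 9: x=-2 → posterior Normal(-137/206, 99/103)
obs 10: x=10 → posterior Normal(43/224, 99/112)

43/224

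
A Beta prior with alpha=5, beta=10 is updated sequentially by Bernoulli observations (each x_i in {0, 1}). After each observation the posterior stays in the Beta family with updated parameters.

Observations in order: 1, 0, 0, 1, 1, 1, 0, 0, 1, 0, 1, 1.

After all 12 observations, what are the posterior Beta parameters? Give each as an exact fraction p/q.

obs 1: x=1 → posterior Beta(6, 10)
obs 2: x=0 → posterior Beta(6, 11)
obs 3: x=0 → posterior Beta(6, 12)
obs 4: x=1 → posterior Beta(7, 12)
obs 5: x=1 → posterior Beta(8, 12)
obs 6: x=1 → posterior Beta(9, 12)
obs 7: x=0 → posterior Beta(9, 13)
obs 8: x=0 → posterior Beta(9, 14)
obs 9: x=1 → posterior Beta(10, 14)
obs 10: x=0 → posterior Beta(10, 15)
obs 11: x=1 → posterior Beta(11, 15)
obs 12: x=1 → posterior Beta(12, 15)

alpha=12, beta=15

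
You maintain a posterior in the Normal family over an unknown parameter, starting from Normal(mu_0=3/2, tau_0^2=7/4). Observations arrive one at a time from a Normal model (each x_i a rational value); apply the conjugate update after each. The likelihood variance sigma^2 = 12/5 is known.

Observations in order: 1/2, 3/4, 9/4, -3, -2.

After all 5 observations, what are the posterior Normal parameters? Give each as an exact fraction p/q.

obs 1: x=1/2 → posterior Normal(179/166, 84/83)
obs 2: x=3/4 → posterior Normal(463/472, 42/59)
obs 3: x=9/4 → posterior Normal(389/306, 28/51)
obs 4: x=-3 → posterior Normal(179/376, 21/47)
obs 5: x=-2 → posterior Normal(39/446, 84/223)

mu_0=39/446, tau_0^2=84/223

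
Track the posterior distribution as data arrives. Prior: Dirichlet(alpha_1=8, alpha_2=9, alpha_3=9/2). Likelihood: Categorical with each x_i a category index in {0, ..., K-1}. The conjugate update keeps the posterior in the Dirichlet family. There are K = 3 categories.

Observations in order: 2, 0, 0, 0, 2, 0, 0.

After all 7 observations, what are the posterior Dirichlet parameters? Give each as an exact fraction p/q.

obs 1: x=2 → posterior Dirichlet(8, 9, 11/2)
obs 2: x=0 → posterior Dirichlet(9, 9, 11/2)
obs 3: x=0 → posterior Dirichlet(10, 9, 11/2)
obs 4: x=0 → posterior Dirichlet(11, 9, 11/2)
obs 5: x=2 → posterior Dirichlet(11, 9, 13/2)
obs 6: x=0 → posterior Dirichlet(12, 9, 13/2)
obs 7: x=0 → posterior Dirichlet(13, 9, 13/2)

alpha_1=13, alpha_2=9, alpha_3=13/2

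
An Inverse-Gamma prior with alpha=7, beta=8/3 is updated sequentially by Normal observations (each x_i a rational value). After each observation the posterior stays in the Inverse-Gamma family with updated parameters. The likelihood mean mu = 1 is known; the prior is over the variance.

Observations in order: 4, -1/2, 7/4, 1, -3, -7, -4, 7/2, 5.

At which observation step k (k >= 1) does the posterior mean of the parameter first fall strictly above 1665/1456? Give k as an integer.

k = 2

obs 1: x=4 → posterior Inverse-Gamma(15/2, 43/6)
obs 2: x=-1/2 → posterior Inverse-Gamma(8, 199/24)
obs 3: x=7/4 → posterior Inverse-Gamma(17/2, 823/96)
obs 4: x=1 → posterior Inverse-Gamma(9, 823/96)
obs 5: x=-3 → posterior Inverse-Gamma(19/2, 1591/96)
obs 6: x=-7 → posterior Inverse-Gamma(10, 4663/96)
obs 7: x=-4 → posterior Inverse-Gamma(21/2, 5863/96)
obs 8: x=7/2 → posterior Inverse-Gamma(11, 6163/96)
obs 9: x=5 → posterior Inverse-Gamma(23/2, 6931/96)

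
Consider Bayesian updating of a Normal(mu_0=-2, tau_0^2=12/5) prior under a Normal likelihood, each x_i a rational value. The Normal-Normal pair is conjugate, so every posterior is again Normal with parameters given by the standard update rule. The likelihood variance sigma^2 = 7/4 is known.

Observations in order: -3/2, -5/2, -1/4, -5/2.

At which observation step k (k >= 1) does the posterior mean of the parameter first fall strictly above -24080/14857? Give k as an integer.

k = 3

obs 1: x=-3/2 → posterior Normal(-142/83, 84/83)
obs 2: x=-5/2 → posterior Normal(-2, 84/131)
obs 3: x=-1/4 → posterior Normal(-274/179, 84/179)
obs 4: x=-5/2 → posterior Normal(-394/227, 84/227)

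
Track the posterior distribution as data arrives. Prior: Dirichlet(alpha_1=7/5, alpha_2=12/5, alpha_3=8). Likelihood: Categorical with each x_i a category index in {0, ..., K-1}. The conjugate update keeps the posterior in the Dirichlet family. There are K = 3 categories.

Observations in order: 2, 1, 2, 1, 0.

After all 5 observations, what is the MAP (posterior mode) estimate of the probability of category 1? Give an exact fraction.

obs 1: x=2 → posterior Dirichlet(7/5, 12/5, 9)
obs 2: x=1 → posterior Dirichlet(7/5, 17/5, 9)
obs 3: x=2 → posterior Dirichlet(7/5, 17/5, 10)
obs 4: x=1 → posterior Dirichlet(7/5, 22/5, 10)
obs 5: x=0 → posterior Dirichlet(12/5, 22/5, 10)

17/69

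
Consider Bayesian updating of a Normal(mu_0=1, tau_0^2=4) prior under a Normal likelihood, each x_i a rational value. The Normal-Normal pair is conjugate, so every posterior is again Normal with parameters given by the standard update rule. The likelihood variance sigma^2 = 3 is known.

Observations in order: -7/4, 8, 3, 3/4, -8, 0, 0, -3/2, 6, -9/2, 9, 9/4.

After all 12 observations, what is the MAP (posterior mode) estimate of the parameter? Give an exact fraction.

56/51

obs 1: x=-7/4 → posterior Normal(-4/7, 12/7)
obs 2: x=8 → posterior Normal(28/11, 12/11)
obs 3: x=3 → posterior Normal(8/3, 4/5)
obs 4: x=3/4 → posterior Normal(43/19, 12/19)
obs 5: x=-8 → posterior Normal(11/23, 12/23)
obs 6: x=0 → posterior Normal(11/27, 4/9)
obs 7: x=0 → posterior Normal(11/31, 12/31)
obs 8: x=-3/2 → posterior Normal(1/7, 12/35)
obs 9: x=6 → posterior Normal(29/39, 4/13)
obs 10: x=-9/2 → posterior Normal(11/43, 12/43)
obs 11: x=9 → posterior Normal(1, 12/47)
obs 12: x=9/4 → posterior Normal(56/51, 4/17)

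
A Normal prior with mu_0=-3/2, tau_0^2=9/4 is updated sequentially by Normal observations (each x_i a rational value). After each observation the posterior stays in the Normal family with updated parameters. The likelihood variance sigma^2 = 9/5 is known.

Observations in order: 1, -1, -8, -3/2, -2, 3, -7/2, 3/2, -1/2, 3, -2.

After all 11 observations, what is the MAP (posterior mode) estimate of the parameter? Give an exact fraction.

obs 1: x=1 → posterior Normal(-1/9, 1)
obs 2: x=-1 → posterior Normal(-3/7, 9/14)
obs 3: x=-8 → posterior Normal(-46/19, 9/19)
obs 4: x=-3/2 → posterior Normal(-107/48, 3/8)
obs 5: x=-2 → posterior Normal(-127/58, 9/29)
obs 6: x=3 → posterior Normal(-97/68, 9/34)
obs 7: x=-7/2 → posterior Normal(-22/13, 3/13)
obs 8: x=3/2 → posterior Normal(-117/88, 9/44)
obs 9: x=-1/2 → posterior Normal(-61/49, 9/49)
obs 10: x=3 → posterior Normal(-23/27, 1/6)
obs 11: x=-2 → posterior Normal(-56/59, 9/59)

-56/59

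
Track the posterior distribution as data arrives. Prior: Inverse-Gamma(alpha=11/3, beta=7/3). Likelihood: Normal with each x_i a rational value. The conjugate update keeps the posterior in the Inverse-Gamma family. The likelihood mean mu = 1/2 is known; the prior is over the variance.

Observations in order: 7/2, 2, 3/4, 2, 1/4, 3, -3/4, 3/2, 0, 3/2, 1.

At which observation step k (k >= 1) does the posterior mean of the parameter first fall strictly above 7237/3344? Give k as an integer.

obs 1: x=7/2 → posterior Inverse-Gamma(25/6, 41/6)
obs 2: x=2 → posterior Inverse-Gamma(14/3, 191/24)
obs 3: x=3/4 → posterior Inverse-Gamma(31/6, 767/96)
obs 4: x=2 → posterior Inverse-Gamma(17/3, 875/96)
obs 5: x=1/4 → posterior Inverse-Gamma(37/6, 439/48)
obs 6: x=3 → posterior Inverse-Gamma(20/3, 589/48)
obs 7: x=-3/4 → posterior Inverse-Gamma(43/6, 1253/96)
obs 8: x=3/2 → posterior Inverse-Gamma(23/3, 1301/96)
obs 9: x=0 → posterior Inverse-Gamma(49/6, 1313/96)
obs 10: x=3/2 → posterior Inverse-Gamma(26/3, 1361/96)
obs 11: x=1 → posterior Inverse-Gamma(55/6, 1373/96)

k = 2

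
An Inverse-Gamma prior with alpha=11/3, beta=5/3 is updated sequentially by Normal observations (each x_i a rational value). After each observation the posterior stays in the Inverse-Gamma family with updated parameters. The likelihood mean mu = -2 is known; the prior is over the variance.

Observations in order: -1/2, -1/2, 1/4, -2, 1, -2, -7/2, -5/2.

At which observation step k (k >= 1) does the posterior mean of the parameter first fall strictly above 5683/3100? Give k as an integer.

k = 5

obs 1: x=-1/2 → posterior Inverse-Gamma(25/6, 67/24)
obs 2: x=-1/2 → posterior Inverse-Gamma(14/3, 47/12)
obs 3: x=1/4 → posterior Inverse-Gamma(31/6, 619/96)
obs 4: x=-2 → posterior Inverse-Gamma(17/3, 619/96)
obs 5: x=1 → posterior Inverse-Gamma(37/6, 1051/96)
obs 6: x=-2 → posterior Inverse-Gamma(20/3, 1051/96)
obs 7: x=-7/2 → posterior Inverse-Gamma(43/6, 1159/96)
obs 8: x=-5/2 → posterior Inverse-Gamma(23/3, 1171/96)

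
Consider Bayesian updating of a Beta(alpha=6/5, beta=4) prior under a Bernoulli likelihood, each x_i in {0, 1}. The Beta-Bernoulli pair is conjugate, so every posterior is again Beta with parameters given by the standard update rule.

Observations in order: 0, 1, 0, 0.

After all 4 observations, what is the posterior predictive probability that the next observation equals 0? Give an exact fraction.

obs 1: x=0 → posterior Beta(6/5, 5)
obs 2: x=1 → posterior Beta(11/5, 5)
obs 3: x=0 → posterior Beta(11/5, 6)
obs 4: x=0 → posterior Beta(11/5, 7)

35/46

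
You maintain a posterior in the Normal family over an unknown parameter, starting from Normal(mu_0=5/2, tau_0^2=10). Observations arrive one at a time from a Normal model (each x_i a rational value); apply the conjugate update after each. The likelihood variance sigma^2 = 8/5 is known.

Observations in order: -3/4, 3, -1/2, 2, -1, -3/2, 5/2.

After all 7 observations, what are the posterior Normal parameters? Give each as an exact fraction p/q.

mu_0=415/716, tau_0^2=40/179

obs 1: x=-3/4 → posterior Normal(-35/116, 40/29)
obs 2: x=3 → posterior Normal(265/216, 20/27)
obs 3: x=-1/2 → posterior Normal(215/316, 40/79)
obs 4: x=2 → posterior Normal(415/416, 5/13)
obs 5: x=-1 → posterior Normal(105/172, 40/129)
obs 6: x=-3/2 → posterior Normal(15/56, 20/77)
obs 7: x=5/2 → posterior Normal(415/716, 40/179)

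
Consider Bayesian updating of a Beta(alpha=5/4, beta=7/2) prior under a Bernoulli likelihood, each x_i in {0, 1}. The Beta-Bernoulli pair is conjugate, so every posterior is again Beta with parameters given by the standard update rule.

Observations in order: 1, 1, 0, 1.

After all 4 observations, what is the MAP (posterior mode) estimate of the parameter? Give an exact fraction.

13/27

obs 1: x=1 → posterior Beta(9/4, 7/2)
obs 2: x=1 → posterior Beta(13/4, 7/2)
obs 3: x=0 → posterior Beta(13/4, 9/2)
obs 4: x=1 → posterior Beta(17/4, 9/2)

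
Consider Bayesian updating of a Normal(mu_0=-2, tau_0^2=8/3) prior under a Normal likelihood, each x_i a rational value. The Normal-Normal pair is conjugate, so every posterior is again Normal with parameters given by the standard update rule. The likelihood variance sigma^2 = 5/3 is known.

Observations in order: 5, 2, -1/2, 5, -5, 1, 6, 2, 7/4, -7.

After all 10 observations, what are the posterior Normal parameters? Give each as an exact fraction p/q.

obs 1: x=5 → posterior Normal(30/13, 40/39)
obs 2: x=2 → posterior Normal(46/21, 40/63)
obs 3: x=-1/2 → posterior Normal(42/29, 40/87)
obs 4: x=5 → posterior Normal(82/37, 40/111)
obs 5: x=-5 → posterior Normal(14/15, 8/27)
obs 6: x=1 → posterior Normal(50/53, 40/159)
obs 7: x=6 → posterior Normal(98/61, 40/183)
obs 8: x=2 → posterior Normal(38/23, 40/207)
obs 9: x=7/4 → posterior Normal(128/77, 40/231)
obs 10: x=-7 → posterior Normal(72/85, 8/51)

mu_0=72/85, tau_0^2=8/51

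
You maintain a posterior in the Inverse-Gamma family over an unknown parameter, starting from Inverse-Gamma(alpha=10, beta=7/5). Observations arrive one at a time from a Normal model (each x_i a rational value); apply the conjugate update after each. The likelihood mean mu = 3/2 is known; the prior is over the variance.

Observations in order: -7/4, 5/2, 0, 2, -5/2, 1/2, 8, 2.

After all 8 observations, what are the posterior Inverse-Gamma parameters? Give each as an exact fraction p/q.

alpha=14, beta=6109/160

obs 1: x=-7/4 → posterior Inverse-Gamma(21/2, 1069/160)
obs 2: x=5/2 → posterior Inverse-Gamma(11, 1149/160)
obs 3: x=0 → posterior Inverse-Gamma(23/2, 1329/160)
obs 4: x=2 → posterior Inverse-Gamma(12, 1349/160)
obs 5: x=-5/2 → posterior Inverse-Gamma(25/2, 2629/160)
obs 6: x=1/2 → posterior Inverse-Gamma(13, 2709/160)
obs 7: x=8 → posterior Inverse-Gamma(27/2, 6089/160)
obs 8: x=2 → posterior Inverse-Gamma(14, 6109/160)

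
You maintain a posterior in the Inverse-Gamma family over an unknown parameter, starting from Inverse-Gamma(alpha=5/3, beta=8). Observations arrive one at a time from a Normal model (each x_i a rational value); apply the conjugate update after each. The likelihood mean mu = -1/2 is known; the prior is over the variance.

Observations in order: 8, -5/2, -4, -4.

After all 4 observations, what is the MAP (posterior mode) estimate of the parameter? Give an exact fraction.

1401/112

obs 1: x=8 → posterior Inverse-Gamma(13/6, 353/8)
obs 2: x=-5/2 → posterior Inverse-Gamma(8/3, 369/8)
obs 3: x=-4 → posterior Inverse-Gamma(19/6, 209/4)
obs 4: x=-4 → posterior Inverse-Gamma(11/3, 467/8)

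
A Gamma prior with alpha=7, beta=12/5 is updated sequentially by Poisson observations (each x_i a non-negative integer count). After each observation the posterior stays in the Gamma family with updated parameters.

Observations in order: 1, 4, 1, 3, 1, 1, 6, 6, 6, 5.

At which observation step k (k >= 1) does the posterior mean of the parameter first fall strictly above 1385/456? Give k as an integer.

k = 9

obs 1: x=1 → posterior Gamma(8, 17/5)
obs 2: x=4 → posterior Gamma(12, 22/5)
obs 3: x=1 → posterior Gamma(13, 27/5)
obs 4: x=3 → posterior Gamma(16, 32/5)
obs 5: x=1 → posterior Gamma(17, 37/5)
obs 6: x=1 → posterior Gamma(18, 42/5)
obs 7: x=6 → posterior Gamma(24, 47/5)
obs 8: x=6 → posterior Gamma(30, 52/5)
obs 9: x=6 → posterior Gamma(36, 57/5)
obs 10: x=5 → posterior Gamma(41, 62/5)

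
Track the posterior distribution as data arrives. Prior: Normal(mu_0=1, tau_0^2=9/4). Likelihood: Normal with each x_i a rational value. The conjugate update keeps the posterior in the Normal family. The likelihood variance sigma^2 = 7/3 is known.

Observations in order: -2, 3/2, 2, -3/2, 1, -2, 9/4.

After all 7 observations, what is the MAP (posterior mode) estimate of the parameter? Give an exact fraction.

247/868

obs 1: x=-2 → posterior Normal(-26/55, 63/55)
obs 2: x=3/2 → posterior Normal(29/164, 63/82)
obs 3: x=2 → posterior Normal(137/218, 63/109)
obs 4: x=-3/2 → posterior Normal(7/34, 63/136)
obs 5: x=1 → posterior Normal(55/163, 63/163)
obs 6: x=-2 → posterior Normal(1/190, 63/190)
obs 7: x=9/4 → posterior Normal(247/868, 9/31)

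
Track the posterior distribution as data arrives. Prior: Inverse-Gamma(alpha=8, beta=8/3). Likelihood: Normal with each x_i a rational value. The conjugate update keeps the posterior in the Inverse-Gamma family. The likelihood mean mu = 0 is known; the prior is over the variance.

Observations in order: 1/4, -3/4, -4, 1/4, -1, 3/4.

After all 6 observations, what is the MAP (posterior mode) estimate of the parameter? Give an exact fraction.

283/288

obs 1: x=1/4 → posterior Inverse-Gamma(17/2, 259/96)
obs 2: x=-3/4 → posterior Inverse-Gamma(9, 143/48)
obs 3: x=-4 → posterior Inverse-Gamma(19/2, 527/48)
obs 4: x=1/4 → posterior Inverse-Gamma(10, 1057/96)
obs 5: x=-1 → posterior Inverse-Gamma(21/2, 1105/96)
obs 6: x=3/4 → posterior Inverse-Gamma(11, 283/24)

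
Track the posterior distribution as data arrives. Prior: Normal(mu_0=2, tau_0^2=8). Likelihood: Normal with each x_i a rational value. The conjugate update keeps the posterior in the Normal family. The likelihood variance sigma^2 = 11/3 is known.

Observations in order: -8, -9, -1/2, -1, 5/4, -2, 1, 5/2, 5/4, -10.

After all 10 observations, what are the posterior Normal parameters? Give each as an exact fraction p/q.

obs 1: x=-8 → posterior Normal(-34/7, 88/35)
obs 2: x=-9 → posterior Normal(-386/59, 88/59)
obs 3: x=-1/2 → posterior Normal(-398/83, 88/83)
obs 4: x=-1 → posterior Normal(-422/107, 88/107)
obs 5: x=5/4 → posterior Normal(-392/131, 88/131)
obs 6: x=-2 → posterior Normal(-88/31, 88/155)
obs 7: x=1 → posterior Normal(-416/179, 88/179)
obs 8: x=5/2 → posterior Normal(-356/203, 88/203)
obs 9: x=5/4 → posterior Normal(-326/227, 88/227)
obs 10: x=-10 → posterior Normal(-566/251, 88/251)

mu_0=-566/251, tau_0^2=88/251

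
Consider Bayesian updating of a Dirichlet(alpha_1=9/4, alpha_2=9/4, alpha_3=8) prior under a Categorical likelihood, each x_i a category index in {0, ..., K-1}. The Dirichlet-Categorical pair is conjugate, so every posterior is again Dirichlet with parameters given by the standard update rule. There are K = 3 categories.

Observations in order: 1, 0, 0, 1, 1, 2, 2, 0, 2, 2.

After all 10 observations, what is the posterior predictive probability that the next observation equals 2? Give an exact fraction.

8/15

obs 1: x=1 → posterior Dirichlet(9/4, 13/4, 8)
obs 2: x=0 → posterior Dirichlet(13/4, 13/4, 8)
obs 3: x=0 → posterior Dirichlet(17/4, 13/4, 8)
obs 4: x=1 → posterior Dirichlet(17/4, 17/4, 8)
obs 5: x=1 → posterior Dirichlet(17/4, 21/4, 8)
obs 6: x=2 → posterior Dirichlet(17/4, 21/4, 9)
obs 7: x=2 → posterior Dirichlet(17/4, 21/4, 10)
obs 8: x=0 → posterior Dirichlet(21/4, 21/4, 10)
obs 9: x=2 → posterior Dirichlet(21/4, 21/4, 11)
obs 10: x=2 → posterior Dirichlet(21/4, 21/4, 12)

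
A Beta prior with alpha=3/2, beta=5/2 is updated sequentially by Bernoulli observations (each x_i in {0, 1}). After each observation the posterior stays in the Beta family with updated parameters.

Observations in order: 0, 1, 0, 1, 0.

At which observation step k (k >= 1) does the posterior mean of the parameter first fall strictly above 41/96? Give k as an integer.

obs 1: x=0 → posterior Beta(3/2, 7/2)
obs 2: x=1 → posterior Beta(5/2, 7/2)
obs 3: x=0 → posterior Beta(5/2, 9/2)
obs 4: x=1 → posterior Beta(7/2, 9/2)
obs 5: x=0 → posterior Beta(7/2, 11/2)

k = 4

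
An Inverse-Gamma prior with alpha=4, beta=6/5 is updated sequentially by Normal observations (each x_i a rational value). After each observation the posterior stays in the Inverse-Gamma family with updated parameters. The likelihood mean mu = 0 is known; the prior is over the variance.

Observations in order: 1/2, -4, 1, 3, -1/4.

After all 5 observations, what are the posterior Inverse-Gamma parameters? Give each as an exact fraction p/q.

obs 1: x=1/2 → posterior Inverse-Gamma(9/2, 53/40)
obs 2: x=-4 → posterior Inverse-Gamma(5, 373/40)
obs 3: x=1 → posterior Inverse-Gamma(11/2, 393/40)
obs 4: x=3 → posterior Inverse-Gamma(6, 573/40)
obs 5: x=-1/4 → posterior Inverse-Gamma(13/2, 2297/160)

alpha=13/2, beta=2297/160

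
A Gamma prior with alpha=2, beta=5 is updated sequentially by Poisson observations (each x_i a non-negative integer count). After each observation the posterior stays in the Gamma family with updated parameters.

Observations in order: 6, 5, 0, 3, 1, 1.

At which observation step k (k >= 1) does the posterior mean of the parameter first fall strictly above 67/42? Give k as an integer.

obs 1: x=6 → posterior Gamma(8, 6)
obs 2: x=5 → posterior Gamma(13, 7)
obs 3: x=0 → posterior Gamma(13, 8)
obs 4: x=3 → posterior Gamma(16, 9)
obs 5: x=1 → posterior Gamma(17, 10)
obs 6: x=1 → posterior Gamma(18, 11)

k = 2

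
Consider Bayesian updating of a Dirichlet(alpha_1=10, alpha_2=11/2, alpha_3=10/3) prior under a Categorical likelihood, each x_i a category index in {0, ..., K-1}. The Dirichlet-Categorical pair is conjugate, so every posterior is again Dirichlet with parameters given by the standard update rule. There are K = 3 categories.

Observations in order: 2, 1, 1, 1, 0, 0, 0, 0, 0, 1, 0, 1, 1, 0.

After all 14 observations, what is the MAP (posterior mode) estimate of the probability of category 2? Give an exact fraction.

20/179

obs 1: x=2 → posterior Dirichlet(10, 11/2, 13/3)
obs 2: x=1 → posterior Dirichlet(10, 13/2, 13/3)
obs 3: x=1 → posterior Dirichlet(10, 15/2, 13/3)
obs 4: x=1 → posterior Dirichlet(10, 17/2, 13/3)
obs 5: x=0 → posterior Dirichlet(11, 17/2, 13/3)
obs 6: x=0 → posterior Dirichlet(12, 17/2, 13/3)
obs 7: x=0 → posterior Dirichlet(13, 17/2, 13/3)
obs 8: x=0 → posterior Dirichlet(14, 17/2, 13/3)
obs 9: x=0 → posterior Dirichlet(15, 17/2, 13/3)
obs 10: x=1 → posterior Dirichlet(15, 19/2, 13/3)
obs 11: x=0 → posterior Dirichlet(16, 19/2, 13/3)
obs 12: x=1 → posterior Dirichlet(16, 21/2, 13/3)
obs 13: x=1 → posterior Dirichlet(16, 23/2, 13/3)
obs 14: x=0 → posterior Dirichlet(17, 23/2, 13/3)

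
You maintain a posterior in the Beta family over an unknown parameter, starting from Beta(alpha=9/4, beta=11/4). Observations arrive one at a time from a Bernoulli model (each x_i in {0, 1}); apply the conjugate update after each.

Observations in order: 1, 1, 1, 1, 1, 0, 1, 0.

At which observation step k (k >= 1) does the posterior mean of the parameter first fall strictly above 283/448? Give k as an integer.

obs 1: x=1 → posterior Beta(13/4, 11/4)
obs 2: x=1 → posterior Beta(17/4, 11/4)
obs 3: x=1 → posterior Beta(21/4, 11/4)
obs 4: x=1 → posterior Beta(25/4, 11/4)
obs 5: x=1 → posterior Beta(29/4, 11/4)
obs 6: x=0 → posterior Beta(29/4, 15/4)
obs 7: x=1 → posterior Beta(33/4, 15/4)
obs 8: x=0 → posterior Beta(33/4, 19/4)

k = 3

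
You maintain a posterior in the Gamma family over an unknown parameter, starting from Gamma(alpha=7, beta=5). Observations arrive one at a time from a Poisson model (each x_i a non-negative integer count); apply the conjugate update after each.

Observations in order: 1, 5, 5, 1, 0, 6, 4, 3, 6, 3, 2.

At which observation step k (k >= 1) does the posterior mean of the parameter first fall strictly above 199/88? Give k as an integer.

k = 6

obs 1: x=1 → posterior Gamma(8, 6)
obs 2: x=5 → posterior Gamma(13, 7)
obs 3: x=5 → posterior Gamma(18, 8)
obs 4: x=1 → posterior Gamma(19, 9)
obs 5: x=0 → posterior Gamma(19, 10)
obs 6: x=6 → posterior Gamma(25, 11)
obs 7: x=4 → posterior Gamma(29, 12)
obs 8: x=3 → posterior Gamma(32, 13)
obs 9: x=6 → posterior Gamma(38, 14)
obs 10: x=3 → posterior Gamma(41, 15)
obs 11: x=2 → posterior Gamma(43, 16)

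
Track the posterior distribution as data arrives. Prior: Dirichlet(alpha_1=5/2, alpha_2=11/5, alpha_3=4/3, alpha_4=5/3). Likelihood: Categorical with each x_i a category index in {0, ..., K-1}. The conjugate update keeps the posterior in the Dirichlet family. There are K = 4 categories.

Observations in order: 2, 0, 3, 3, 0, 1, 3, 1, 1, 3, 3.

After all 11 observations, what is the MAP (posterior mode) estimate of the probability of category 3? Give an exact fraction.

170/441

obs 1: x=2 → posterior Dirichlet(5/2, 11/5, 7/3, 5/3)
obs 2: x=0 → posterior Dirichlet(7/2, 11/5, 7/3, 5/3)
obs 3: x=3 → posterior Dirichlet(7/2, 11/5, 7/3, 8/3)
obs 4: x=3 → posterior Dirichlet(7/2, 11/5, 7/3, 11/3)
obs 5: x=0 → posterior Dirichlet(9/2, 11/5, 7/3, 11/3)
obs 6: x=1 → posterior Dirichlet(9/2, 16/5, 7/3, 11/3)
obs 7: x=3 → posterior Dirichlet(9/2, 16/5, 7/3, 14/3)
obs 8: x=1 → posterior Dirichlet(9/2, 21/5, 7/3, 14/3)
obs 9: x=1 → posterior Dirichlet(9/2, 26/5, 7/3, 14/3)
obs 10: x=3 → posterior Dirichlet(9/2, 26/5, 7/3, 17/3)
obs 11: x=3 → posterior Dirichlet(9/2, 26/5, 7/3, 20/3)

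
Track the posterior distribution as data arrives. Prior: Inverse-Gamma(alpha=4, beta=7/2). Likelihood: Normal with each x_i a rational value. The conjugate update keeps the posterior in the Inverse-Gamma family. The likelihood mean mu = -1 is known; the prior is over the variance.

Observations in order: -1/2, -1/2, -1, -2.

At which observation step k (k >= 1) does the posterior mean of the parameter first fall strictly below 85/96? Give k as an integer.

obs 1: x=-1/2 → posterior Inverse-Gamma(9/2, 29/8)
obs 2: x=-1/2 → posterior Inverse-Gamma(5, 15/4)
obs 3: x=-1 → posterior Inverse-Gamma(11/2, 15/4)
obs 4: x=-2 → posterior Inverse-Gamma(6, 17/4)

k = 3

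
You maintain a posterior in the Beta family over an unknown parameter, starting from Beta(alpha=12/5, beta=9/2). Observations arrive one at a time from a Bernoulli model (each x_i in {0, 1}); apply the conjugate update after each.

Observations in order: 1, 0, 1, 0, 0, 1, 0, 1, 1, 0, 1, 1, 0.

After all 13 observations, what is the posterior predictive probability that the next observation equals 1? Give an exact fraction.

obs 1: x=1 → posterior Beta(17/5, 9/2)
obs 2: x=0 → posterior Beta(17/5, 11/2)
obs 3: x=1 → posterior Beta(22/5, 11/2)
obs 4: x=0 → posterior Beta(22/5, 13/2)
obs 5: x=0 → posterior Beta(22/5, 15/2)
obs 6: x=1 → posterior Beta(27/5, 15/2)
obs 7: x=0 → posterior Beta(27/5, 17/2)
obs 8: x=1 → posterior Beta(32/5, 17/2)
obs 9: x=1 → posterior Beta(37/5, 17/2)
obs 10: x=0 → posterior Beta(37/5, 19/2)
obs 11: x=1 → posterior Beta(42/5, 19/2)
obs 12: x=1 → posterior Beta(47/5, 19/2)
obs 13: x=0 → posterior Beta(47/5, 21/2)

94/199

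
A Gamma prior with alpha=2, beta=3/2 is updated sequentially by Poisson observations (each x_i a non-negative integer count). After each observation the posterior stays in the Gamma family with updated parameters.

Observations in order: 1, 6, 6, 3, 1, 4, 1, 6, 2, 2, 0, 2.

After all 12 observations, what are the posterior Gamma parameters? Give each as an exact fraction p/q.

obs 1: x=1 → posterior Gamma(3, 5/2)
obs 2: x=6 → posterior Gamma(9, 7/2)
obs 3: x=6 → posterior Gamma(15, 9/2)
obs 4: x=3 → posterior Gamma(18, 11/2)
obs 5: x=1 → posterior Gamma(19, 13/2)
obs 6: x=4 → posterior Gamma(23, 15/2)
obs 7: x=1 → posterior Gamma(24, 17/2)
obs 8: x=6 → posterior Gamma(30, 19/2)
obs 9: x=2 → posterior Gamma(32, 21/2)
obs 10: x=2 → posterior Gamma(34, 23/2)
obs 11: x=0 → posterior Gamma(34, 25/2)
obs 12: x=2 → posterior Gamma(36, 27/2)

alpha=36, beta=27/2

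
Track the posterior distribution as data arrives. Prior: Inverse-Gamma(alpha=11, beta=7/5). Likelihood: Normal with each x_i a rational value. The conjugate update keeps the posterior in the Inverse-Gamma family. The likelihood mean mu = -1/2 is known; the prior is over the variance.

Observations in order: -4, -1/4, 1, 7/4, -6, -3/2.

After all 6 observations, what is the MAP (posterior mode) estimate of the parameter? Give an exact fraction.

2147/1200

obs 1: x=-4 → posterior Inverse-Gamma(23/2, 301/40)
obs 2: x=-1/4 → posterior Inverse-Gamma(12, 1209/160)
obs 3: x=1 → posterior Inverse-Gamma(25/2, 1389/160)
obs 4: x=7/4 → posterior Inverse-Gamma(13, 897/80)
obs 5: x=-6 → posterior Inverse-Gamma(27/2, 2107/80)
obs 6: x=-3/2 → posterior Inverse-Gamma(14, 2147/80)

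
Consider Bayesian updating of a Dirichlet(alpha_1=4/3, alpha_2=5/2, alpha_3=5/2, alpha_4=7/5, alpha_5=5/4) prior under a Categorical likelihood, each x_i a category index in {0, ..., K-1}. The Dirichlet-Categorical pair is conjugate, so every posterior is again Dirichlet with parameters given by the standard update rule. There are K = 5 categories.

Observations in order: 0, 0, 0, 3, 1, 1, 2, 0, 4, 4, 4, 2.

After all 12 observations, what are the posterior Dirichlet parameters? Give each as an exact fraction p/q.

obs 1: x=0 → posterior Dirichlet(7/3, 5/2, 5/2, 7/5, 5/4)
obs 2: x=0 → posterior Dirichlet(10/3, 5/2, 5/2, 7/5, 5/4)
obs 3: x=0 → posterior Dirichlet(13/3, 5/2, 5/2, 7/5, 5/4)
obs 4: x=3 → posterior Dirichlet(13/3, 5/2, 5/2, 12/5, 5/4)
obs 5: x=1 → posterior Dirichlet(13/3, 7/2, 5/2, 12/5, 5/4)
obs 6: x=1 → posterior Dirichlet(13/3, 9/2, 5/2, 12/5, 5/4)
obs 7: x=2 → posterior Dirichlet(13/3, 9/2, 7/2, 12/5, 5/4)
obs 8: x=0 → posterior Dirichlet(16/3, 9/2, 7/2, 12/5, 5/4)
obs 9: x=4 → posterior Dirichlet(16/3, 9/2, 7/2, 12/5, 9/4)
obs 10: x=4 → posterior Dirichlet(16/3, 9/2, 7/2, 12/5, 13/4)
obs 11: x=4 → posterior Dirichlet(16/3, 9/2, 7/2, 12/5, 17/4)
obs 12: x=2 → posterior Dirichlet(16/3, 9/2, 9/2, 12/5, 17/4)

alpha_1=16/3, alpha_2=9/2, alpha_3=9/2, alpha_4=12/5, alpha_5=17/4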